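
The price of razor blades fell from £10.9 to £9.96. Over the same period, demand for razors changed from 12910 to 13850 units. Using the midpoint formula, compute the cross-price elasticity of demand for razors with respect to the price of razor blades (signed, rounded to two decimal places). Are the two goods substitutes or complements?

%ΔQ_{razors} = (13850 − 12910)/avg = 940/13380 = 0.070254…
%ΔP_{razor blades} = (9.96 − 10.9)/avg = -0.94/10.43 = -0.090124…
E_cross = (940/13380) / (-0.94/10.43) = -0.7795…
E_cross < 0 ⇒ the goods are complements.

-0.78; complements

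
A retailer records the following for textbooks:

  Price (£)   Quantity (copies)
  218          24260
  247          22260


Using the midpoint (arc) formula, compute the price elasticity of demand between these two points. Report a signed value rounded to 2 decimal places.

-0.69

%ΔQ = (22260 − 24260) / [(24260 + 22260)/2] = -2000/23260 = -0.085984…
%ΔP = (247 − 218) / [(218 + 247)/2] = 29/232.5 = 0.124731…
Arc Ed = %ΔQ / %ΔP = (-2000/23260) / (29/232.5) = -0.6893…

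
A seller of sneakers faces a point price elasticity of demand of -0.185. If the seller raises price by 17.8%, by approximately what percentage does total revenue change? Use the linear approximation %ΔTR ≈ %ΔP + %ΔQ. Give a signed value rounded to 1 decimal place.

+14.5%

%ΔQ ≈ Ed × %ΔP = (-0.185) × (+17.8%) = -3.2930%
%ΔTR ≈ %ΔP + %ΔQ = (+17.8%) + (-3.2930%) = +14.5070%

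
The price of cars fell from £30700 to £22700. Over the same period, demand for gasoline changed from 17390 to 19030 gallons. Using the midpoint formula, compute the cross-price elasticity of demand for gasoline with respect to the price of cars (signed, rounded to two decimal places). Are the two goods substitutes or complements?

%ΔQ_{gasoline} = (19030 − 17390)/avg = 1640/18210 = 0.090060…
%ΔP_{cars} = (22700 − 30700)/avg = -8000/26700 = -0.299625…
E_cross = (1640/18210) / (-8000/26700) = -0.3005…
E_cross < 0 ⇒ the goods are complements.

-0.30; complements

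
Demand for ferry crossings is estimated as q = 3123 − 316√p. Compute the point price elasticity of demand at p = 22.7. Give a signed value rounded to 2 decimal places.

dq/dp = −316/(2√p) = -33.1623. At p = 22.7, q = 1617.43.
Ed = (dq/dp)·(p/q) = (-33.1623) × (22.7/1617.43) = -0.4654…

-0.47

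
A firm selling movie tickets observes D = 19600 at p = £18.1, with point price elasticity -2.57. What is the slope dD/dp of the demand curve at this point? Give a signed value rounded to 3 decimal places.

Ed = (dD/dp)·(p/D) ⇒ dD/dp = Ed·D/p = (-2.57)·19600/18.1 = -2782.98342…

-2782.983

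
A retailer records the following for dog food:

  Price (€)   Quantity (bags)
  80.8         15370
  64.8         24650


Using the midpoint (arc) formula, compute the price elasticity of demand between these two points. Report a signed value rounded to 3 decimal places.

%ΔQ = (24650 − 15370) / [(15370 + 24650)/2] = 9280/20010 = 0.463768…
%ΔP = (64.8 − 80.8) / [(80.8 + 64.8)/2] = -16/72.8 = -0.219780…
Arc Ed = %ΔQ / %ΔP = (9280/20010) / (-16/72.8) = -2.11014…

-2.110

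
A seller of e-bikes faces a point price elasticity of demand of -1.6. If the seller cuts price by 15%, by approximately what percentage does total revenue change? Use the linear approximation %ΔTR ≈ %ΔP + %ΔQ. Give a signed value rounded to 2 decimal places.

+9.00%

%ΔQ ≈ Ed × %ΔP = (-1.6) × (-15%) = +24.0000%
%ΔTR ≈ %ΔP + %ΔQ = (-15%) + (+24.0000%) = +9.0000%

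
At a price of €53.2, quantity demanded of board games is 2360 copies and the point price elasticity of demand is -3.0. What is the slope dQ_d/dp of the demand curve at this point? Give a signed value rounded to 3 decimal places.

-133.083

Ed = (dQ_d/dp)·(p/Q_d) ⇒ dQ_d/dp = Ed·Q_d/p = (-3.0)·2360/53.2 = -133.08270…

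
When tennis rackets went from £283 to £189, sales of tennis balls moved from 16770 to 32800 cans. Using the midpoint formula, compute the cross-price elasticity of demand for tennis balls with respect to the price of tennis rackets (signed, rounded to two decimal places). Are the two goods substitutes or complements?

%ΔQ_{tennis balls} = (32800 − 16770)/avg = 16030/24785 = 0.646762…
%ΔP_{tennis rackets} = (189 − 283)/avg = -94/236 = -0.398305…
E_cross = (16030/24785) / (-94/236) = -1.6237…
E_cross < 0 ⇒ the goods are complements.

-1.62; complements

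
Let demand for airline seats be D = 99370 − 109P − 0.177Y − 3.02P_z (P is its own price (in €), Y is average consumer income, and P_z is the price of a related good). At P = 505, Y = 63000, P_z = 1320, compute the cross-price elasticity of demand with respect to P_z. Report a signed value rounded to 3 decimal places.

At the given values, D = 99370 − 109(505) − 0.177(63000) − 3.02(1320) = 29187.6.
∂D/∂P_z = -3.02.
E = (-3.02) × (1320/29187.6) = -0.13657…

-0.137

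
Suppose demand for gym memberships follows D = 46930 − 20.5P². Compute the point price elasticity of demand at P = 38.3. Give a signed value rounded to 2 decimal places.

dD/dP = −2·20.5·P = -1570.3. At P = 38.3, D = 16858.755.
Ed = (dD/dP)·(P/D) = (-1570.3) × (38.3/16858.755) = -3.5674…

-3.57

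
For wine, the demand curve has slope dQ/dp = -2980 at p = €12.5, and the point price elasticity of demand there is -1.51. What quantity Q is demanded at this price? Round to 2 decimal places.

24668.87

Ed = (dQ/dp)·(p/Q) ⇒ Q = (dQ/dp)·p/Ed = (-2980)·12.5/(-1.51) = 24668.8741…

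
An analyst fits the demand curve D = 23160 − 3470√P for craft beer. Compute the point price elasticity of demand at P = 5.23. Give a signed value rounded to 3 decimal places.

dD/dP = −3470/(2√P) = -758.663. At P = 5.23, D = 15224.4.
Ed = (dD/dP)·(P/D) = (-758.663) × (5.23/15224.4) = -0.26062…

-0.261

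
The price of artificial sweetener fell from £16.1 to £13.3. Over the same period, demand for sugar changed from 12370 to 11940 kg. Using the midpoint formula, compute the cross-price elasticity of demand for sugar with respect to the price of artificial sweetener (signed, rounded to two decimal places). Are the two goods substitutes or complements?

0.19; substitutes

%ΔQ_{sugar} = (11940 − 12370)/avg = -430/12155 = -0.035376…
%ΔP_{artificial sweetener} = (13.3 − 16.1)/avg = -2.8/14.7 = -0.190476…
E_cross = (-430/12155) / (-2.8/14.7) = 0.1857…
E_cross > 0 ⇒ the goods are substitutes.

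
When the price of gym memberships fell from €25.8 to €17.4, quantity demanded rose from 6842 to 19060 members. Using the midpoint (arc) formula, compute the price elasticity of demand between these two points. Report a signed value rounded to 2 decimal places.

%ΔQ = (19060 − 6842) / [(6842 + 19060)/2] = 12218/12951 = 0.943402…
%ΔP = (17.4 − 25.8) / [(25.8 + 17.4)/2] = -8.4/21.6 = -0.388888…
Arc Ed = %ΔQ / %ΔP = (12218/12951) / (-8.4/21.6) = -2.4258…

-2.43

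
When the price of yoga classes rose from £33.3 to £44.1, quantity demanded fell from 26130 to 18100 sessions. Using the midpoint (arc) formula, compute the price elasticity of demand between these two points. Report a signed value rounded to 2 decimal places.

-1.30

%ΔQ = (18100 − 26130) / [(26130 + 18100)/2] = -8030/22115 = -0.363101…
%ΔP = (44.1 − 33.3) / [(33.3 + 44.1)/2] = 10.8/38.7 = 0.279069…
Arc Ed = %ΔQ / %ΔP = (-8030/22115) / (10.8/38.7) = -1.3011…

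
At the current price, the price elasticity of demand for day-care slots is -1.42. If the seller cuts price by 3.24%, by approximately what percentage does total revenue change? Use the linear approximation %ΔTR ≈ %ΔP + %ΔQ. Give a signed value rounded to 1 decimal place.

%ΔQ ≈ Ed × %ΔP = (-1.42) × (-3.24%) = +4.6008%
%ΔTR ≈ %ΔP + %ΔQ = (-3.24%) + (+4.6008%) = +1.3608%

+1.4%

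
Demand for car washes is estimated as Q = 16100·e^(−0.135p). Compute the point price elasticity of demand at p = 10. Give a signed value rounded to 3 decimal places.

-1.350

dQ/dp = −0.135·Q = -563.459. At p = 10, Q = 4173.77.
Ed = (dQ/dp)·(p/Q) = (-563.459) × (10/4173.77) = -1.35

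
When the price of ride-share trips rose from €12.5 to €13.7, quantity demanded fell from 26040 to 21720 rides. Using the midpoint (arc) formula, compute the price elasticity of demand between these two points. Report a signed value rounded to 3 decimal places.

%ΔQ = (21720 − 26040) / [(26040 + 21720)/2] = -4320/23880 = -0.180904…
%ΔP = (13.7 − 12.5) / [(12.5 + 13.7)/2] = 1.2/13.1 = 0.091603…
Arc Ed = %ΔQ / %ΔP = (-4320/23880) / (1.2/13.1) = -1.97487…

-1.975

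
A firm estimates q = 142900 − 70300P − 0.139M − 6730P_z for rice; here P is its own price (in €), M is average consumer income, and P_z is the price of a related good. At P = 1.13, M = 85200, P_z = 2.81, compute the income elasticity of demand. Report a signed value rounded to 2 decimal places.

At the given values, q = 142900 − 70300(1.13) − 0.139(85200) − 6730(2.81) = 32706.9.
∂q/∂M = -0.139.
E = (-0.139) × (85200/32706.9) = -0.3620…

-0.36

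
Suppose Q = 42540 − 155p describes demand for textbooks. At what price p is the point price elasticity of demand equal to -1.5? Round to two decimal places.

164.67

Ed = −155p/(42540 − 155p). Set this equal to -1.5:
155p = 1.5·(42540 − 155p) ⇒ 155p(1 + 1.5) = 1.5·42540
p = 1.5·42540 / (155·2.5) = 164.6709…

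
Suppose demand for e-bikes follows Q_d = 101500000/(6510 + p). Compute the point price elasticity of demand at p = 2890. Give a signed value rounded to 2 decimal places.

dQ_d/dp = −101500000/(6510 + p)² = -1.14871. At p = 2890, Q_d = 10797.9.
Ed = (dQ_d/dp)·(p/Q_d) = (-1.14871) × (2890/10797.9) = -0.3074…

-0.31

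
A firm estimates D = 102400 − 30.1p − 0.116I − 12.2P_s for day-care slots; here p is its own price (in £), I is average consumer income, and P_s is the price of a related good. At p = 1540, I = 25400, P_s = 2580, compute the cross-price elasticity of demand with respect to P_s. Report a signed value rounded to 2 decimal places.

At the given values, D = 102400 − 30.1(1540) − 0.116(25400) − 12.2(2580) = 21623.6.
∂D/∂P_s = -12.2.
E = (-12.2) × (2580/21623.6) = -1.4556…

-1.46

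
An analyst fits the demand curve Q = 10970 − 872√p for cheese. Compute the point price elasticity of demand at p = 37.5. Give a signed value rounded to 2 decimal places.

-0.47

dQ/dp = −872/(2√p) = -71.1985. At p = 37.5, Q = 5630.11.
Ed = (dQ/dp)·(p/Q) = (-71.1985) × (37.5/5630.11) = -0.4742…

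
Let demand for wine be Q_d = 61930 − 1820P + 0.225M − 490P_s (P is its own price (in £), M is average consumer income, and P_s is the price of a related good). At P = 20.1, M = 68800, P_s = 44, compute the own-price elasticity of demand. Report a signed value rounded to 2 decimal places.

At the given values, Q_d = 61930 − 1820(20.1) + 0.225(68800) − 490(44) = 19268.
∂Q_d/∂P = −1820.
E = (-1820) × (20.1/19268) = -1.8985…

-1.90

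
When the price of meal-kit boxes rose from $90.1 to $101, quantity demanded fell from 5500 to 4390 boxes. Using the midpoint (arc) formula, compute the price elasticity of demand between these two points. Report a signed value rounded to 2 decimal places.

-1.97

%ΔQ = (4390 − 5500) / [(5500 + 4390)/2] = -1110/4945 = -0.224469…
%ΔP = (101 − 90.1) / [(90.1 + 101)/2] = 10.9/95.55 = 0.114076…
Arc Ed = %ΔQ / %ΔP = (-1110/4945) / (10.9/95.55) = -1.9677…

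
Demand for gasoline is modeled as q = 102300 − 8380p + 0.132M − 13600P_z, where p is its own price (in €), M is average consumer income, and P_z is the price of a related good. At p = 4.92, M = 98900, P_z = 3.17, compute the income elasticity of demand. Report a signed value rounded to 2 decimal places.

0.42

At the given values, q = 102300 − 8380(4.92) + 0.132(98900) − 13600(3.17) = 31013.2.
∂q/∂M = 0.132.
E = (0.132) × (98900/31013.2) = 0.4209…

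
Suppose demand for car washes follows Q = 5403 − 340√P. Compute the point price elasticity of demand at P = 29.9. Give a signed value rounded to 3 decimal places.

-0.262

dQ/dP = −340/(2√P) = -31.0895. At P = 29.9, Q = 3543.85.
Ed = (dQ/dP)·(P/Q) = (-31.0895) × (29.9/3543.85) = -0.26230…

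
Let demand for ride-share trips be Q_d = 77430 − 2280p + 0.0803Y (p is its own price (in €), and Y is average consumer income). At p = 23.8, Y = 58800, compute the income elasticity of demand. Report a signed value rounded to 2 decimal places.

0.17

At the given values, Q_d = 77430 − 2280(23.8) + 0.0803(58800) = 27887.64.
∂Q_d/∂Y = 0.0803.
E = (0.0803) × (58800/27887.64) = 0.1693…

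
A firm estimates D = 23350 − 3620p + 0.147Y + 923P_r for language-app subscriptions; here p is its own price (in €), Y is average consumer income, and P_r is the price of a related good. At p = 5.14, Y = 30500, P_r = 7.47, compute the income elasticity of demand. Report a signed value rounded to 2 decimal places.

0.28

At the given values, D = 23350 − 3620(5.14) + 0.147(30500) + 923(7.47) = 16121.51.
∂D/∂Y = 0.147.
E = (0.147) × (30500/16121.51) = 0.2781…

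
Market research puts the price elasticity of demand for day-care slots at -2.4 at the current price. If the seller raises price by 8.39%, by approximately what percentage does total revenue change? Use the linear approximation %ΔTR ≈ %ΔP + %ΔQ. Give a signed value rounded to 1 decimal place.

-11.7%

%ΔQ ≈ Ed × %ΔP = (-2.4) × (+8.39%) = -20.1360%
%ΔTR ≈ %ΔP + %ΔQ = (+8.39%) + (-20.1360%) = -11.7460%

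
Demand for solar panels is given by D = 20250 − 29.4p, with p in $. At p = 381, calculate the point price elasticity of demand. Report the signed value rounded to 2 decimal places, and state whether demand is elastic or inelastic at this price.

dD/dp = −29.4. At p = 381, D = 20250 − 29.4(381) = 9048.6.
Ed = (dD/dp)·(p/D) = −29.4 × (381/9048.6) = -1.2379…
|Ed| = 1.24 > 1, so demand is elastic.

-1.24; elastic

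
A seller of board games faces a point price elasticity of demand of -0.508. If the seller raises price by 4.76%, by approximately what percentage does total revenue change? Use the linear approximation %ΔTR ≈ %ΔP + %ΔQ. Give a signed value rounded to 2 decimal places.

%ΔQ ≈ Ed × %ΔP = (-0.508) × (+4.76%) = -2.4181%
%ΔTR ≈ %ΔP + %ΔQ = (+4.76%) + (-2.4181%) = +2.3419%

+2.34%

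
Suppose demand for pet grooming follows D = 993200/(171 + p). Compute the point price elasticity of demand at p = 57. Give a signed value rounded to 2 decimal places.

-0.25

dD/dp = −993200/(171 + p)² = -19.1059. At p = 57, D = 4356.14.
Ed = (dD/dp)·(p/D) = (-19.1059) × (57/4356.14) = -0.25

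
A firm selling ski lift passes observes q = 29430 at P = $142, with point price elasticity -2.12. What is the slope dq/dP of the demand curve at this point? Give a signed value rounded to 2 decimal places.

-439.38

Ed = (dq/dP)·(P/q) ⇒ dq/dP = Ed·q/P = (-2.12)·29430/142 = -439.3774…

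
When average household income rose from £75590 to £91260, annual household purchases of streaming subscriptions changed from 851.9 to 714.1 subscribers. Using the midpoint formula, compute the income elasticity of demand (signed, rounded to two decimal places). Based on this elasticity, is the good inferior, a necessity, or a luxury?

%ΔQ = (714.1 − 851.9)/[( 851.9 + 714.1)/2] = -137.8/783 = -0.175989…
%ΔIncome = (91260 − 75590)/[( 75590 + 91260)/2] = 15670/83425 = 0.187833…
E_income = (-137.8/783) / (15670/83425) = -0.9369…
E_income < 0 ⇒ inferior good.

-0.94; inferior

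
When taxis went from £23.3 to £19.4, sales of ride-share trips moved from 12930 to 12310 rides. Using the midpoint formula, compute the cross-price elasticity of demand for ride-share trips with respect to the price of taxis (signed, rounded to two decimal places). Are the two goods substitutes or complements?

%ΔQ_{ride-share trips} = (12310 − 12930)/avg = -620/12620 = -0.049128…
%ΔP_{taxis} = (19.4 − 23.3)/avg = -3.9/21.35 = -0.182669…
E_cross = (-620/12620) / (-3.9/21.35) = 0.2689…
E_cross > 0 ⇒ the goods are substitutes.

0.27; substitutes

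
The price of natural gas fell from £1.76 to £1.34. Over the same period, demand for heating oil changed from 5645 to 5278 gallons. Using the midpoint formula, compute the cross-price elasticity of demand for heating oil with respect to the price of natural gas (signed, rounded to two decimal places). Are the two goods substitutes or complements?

0.25; substitutes

%ΔQ_{heating oil} = (5278 − 5645)/avg = -367/5461.5 = -0.067197…
%ΔP_{natural gas} = (1.34 − 1.76)/avg = -0.42/1.55 = -0.270967…
E_cross = (-367/5461.5) / (-0.42/1.55) = 0.2479…
E_cross > 0 ⇒ the goods are substitutes.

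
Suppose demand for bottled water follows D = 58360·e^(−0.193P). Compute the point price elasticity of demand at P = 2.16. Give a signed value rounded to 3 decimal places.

dD/dP = −0.193·D = -7423.76. At P = 2.16, D = 38465.1.
Ed = (dD/dP)·(P/D) = (-7423.76) × (2.16/38465.1) = -0.41688

-0.417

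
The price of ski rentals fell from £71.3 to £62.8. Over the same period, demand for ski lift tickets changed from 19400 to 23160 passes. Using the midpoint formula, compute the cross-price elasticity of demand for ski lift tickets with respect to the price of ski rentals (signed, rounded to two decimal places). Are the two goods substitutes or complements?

-1.39; complements

%ΔQ_{ski lift tickets} = (23160 − 19400)/avg = 3760/21280 = 0.176691…
%ΔP_{ski rentals} = (62.8 − 71.3)/avg = -8.5/67.05 = -0.126771…
E_cross = (3760/21280) / (-8.5/67.05) = -1.3937…
E_cross < 0 ⇒ the goods are complements.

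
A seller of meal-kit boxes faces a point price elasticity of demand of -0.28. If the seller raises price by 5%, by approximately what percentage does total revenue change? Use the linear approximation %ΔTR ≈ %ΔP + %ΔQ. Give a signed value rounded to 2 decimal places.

%ΔQ ≈ Ed × %ΔP = (-0.28) × (+5%) = -1.4000%
%ΔTR ≈ %ΔP + %ΔQ = (+5%) + (-1.4000%) = +3.6000%

+3.60%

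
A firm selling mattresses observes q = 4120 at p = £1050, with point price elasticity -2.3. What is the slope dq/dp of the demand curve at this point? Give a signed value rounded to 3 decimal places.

Ed = (dq/dp)·(p/q) ⇒ dq/dp = Ed·q/p = (-2.3)·4120/1050 = -9.02476…

-9.025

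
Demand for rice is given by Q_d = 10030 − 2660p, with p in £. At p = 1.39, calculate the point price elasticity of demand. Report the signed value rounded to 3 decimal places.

dQ_d/dp = −2660. At p = 1.39, Q_d = 10030 − 2660(1.39) = 6332.6.
Ed = (dQ_d/dp)·(p/Q_d) = −2660 × (1.39/6332.6) = -0.58386…

-0.584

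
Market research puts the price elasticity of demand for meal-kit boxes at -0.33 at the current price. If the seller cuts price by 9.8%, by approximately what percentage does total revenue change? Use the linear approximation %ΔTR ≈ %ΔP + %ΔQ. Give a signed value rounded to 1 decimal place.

-6.6%

%ΔQ ≈ Ed × %ΔP = (-0.33) × (-9.8%) = +3.2340%
%ΔTR ≈ %ΔP + %ΔQ = (-9.8%) + (+3.2340%) = -6.5660%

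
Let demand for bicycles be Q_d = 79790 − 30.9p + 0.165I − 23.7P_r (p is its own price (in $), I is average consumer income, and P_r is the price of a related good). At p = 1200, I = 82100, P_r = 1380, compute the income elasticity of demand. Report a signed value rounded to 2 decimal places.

At the given values, Q_d = 79790 − 30.9(1200) + 0.165(82100) − 23.7(1380) = 23550.5.
∂Q_d/∂I = 0.165.
E = (0.165) × (82100/23550.5) = 0.5752…

0.58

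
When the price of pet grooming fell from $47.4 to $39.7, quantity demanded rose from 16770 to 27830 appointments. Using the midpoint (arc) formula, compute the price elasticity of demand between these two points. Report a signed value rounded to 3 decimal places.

%ΔQ = (27830 − 16770) / [(16770 + 27830)/2] = 11060/22300 = 0.495964…
%ΔP = (39.7 − 47.4) / [(47.4 + 39.7)/2] = -7.7/43.55 = -0.176808…
Arc Ed = %ΔQ / %ΔP = (11060/22300) / (-7.7/43.55) = -2.80509…

-2.805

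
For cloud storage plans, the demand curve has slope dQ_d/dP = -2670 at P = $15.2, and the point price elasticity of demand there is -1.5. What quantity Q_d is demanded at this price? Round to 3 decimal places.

Ed = (dQ_d/dP)·(P/Q_d) ⇒ Q_d = (dQ_d/dP)·P/Ed = (-2670)·15.2/(-1.5) = 27056

27056.000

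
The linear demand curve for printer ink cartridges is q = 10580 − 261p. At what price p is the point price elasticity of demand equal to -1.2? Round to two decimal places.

Ed = −261p/(10580 − 261p). Set this equal to -1.2:
261p = 1.2·(10580 − 261p) ⇒ 261p(1 + 1.2) = 1.2·10580
p = 1.2·10580 / (261·2.2) = 22.1107…

22.11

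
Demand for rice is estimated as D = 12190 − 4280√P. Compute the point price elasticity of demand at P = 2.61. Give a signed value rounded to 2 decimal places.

dD/dP = −4280/(2√P) = -1324.63. At P = 2.61, D = 5275.45.
Ed = (dD/dP)·(P/D) = (-1324.63) × (2.61/5275.45) = -0.6553…

-0.66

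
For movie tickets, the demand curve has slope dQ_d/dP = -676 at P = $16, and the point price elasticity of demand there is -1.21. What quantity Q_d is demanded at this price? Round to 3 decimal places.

8938.843

Ed = (dQ_d/dP)·(P/Q_d) ⇒ Q_d = (dQ_d/dP)·P/Ed = (-676)·16/(-1.21) = 8938.84297…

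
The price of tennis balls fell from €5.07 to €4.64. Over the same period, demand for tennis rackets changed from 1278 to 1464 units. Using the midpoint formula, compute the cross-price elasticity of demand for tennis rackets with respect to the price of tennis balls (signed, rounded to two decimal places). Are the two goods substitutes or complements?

%ΔQ_{tennis rackets} = (1464 − 1278)/avg = 186/1371 = 0.135667…
%ΔP_{tennis balls} = (4.64 − 5.07)/avg = -0.43/4.855 = -0.088568…
E_cross = (186/1371) / (-0.43/4.855) = -1.5317…
E_cross < 0 ⇒ the goods are complements.

-1.53; complements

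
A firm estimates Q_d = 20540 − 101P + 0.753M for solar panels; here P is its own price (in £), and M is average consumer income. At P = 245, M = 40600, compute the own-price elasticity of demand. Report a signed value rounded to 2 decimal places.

At the given values, Q_d = 20540 − 101(245) + 0.753(40600) = 26366.8.
∂Q_d/∂P = −101.
E = (-101) × (245/26366.8) = -0.9384…

-0.94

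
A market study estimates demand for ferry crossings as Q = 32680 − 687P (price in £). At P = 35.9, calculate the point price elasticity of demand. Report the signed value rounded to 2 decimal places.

dQ/dP = −687. At P = 35.9, Q = 32680 − 687(35.9) = 8016.7.
Ed = (dQ/dP)·(P/Q) = −687 × (35.9/8016.7) = -3.0764…

-3.08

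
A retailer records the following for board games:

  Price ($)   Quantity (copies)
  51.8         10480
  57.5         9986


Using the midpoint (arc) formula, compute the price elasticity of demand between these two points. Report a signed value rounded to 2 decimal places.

%ΔQ = (9986 − 10480) / [(10480 + 9986)/2] = -494/10233 = -0.048275…
%ΔP = (57.5 − 51.8) / [(51.8 + 57.5)/2] = 5.7/54.65 = 0.104300…
Arc Ed = %ΔQ / %ΔP = (-494/10233) / (5.7/54.65) = -0.4628…

-0.46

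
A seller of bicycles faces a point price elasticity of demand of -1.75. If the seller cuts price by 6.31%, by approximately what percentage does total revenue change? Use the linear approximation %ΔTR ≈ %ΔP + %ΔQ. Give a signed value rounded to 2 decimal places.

%ΔQ ≈ Ed × %ΔP = (-1.75) × (-6.31%) = +11.0425%
%ΔTR ≈ %ΔP + %ΔQ = (-6.31%) + (+11.0425%) = +4.7325%

+4.73%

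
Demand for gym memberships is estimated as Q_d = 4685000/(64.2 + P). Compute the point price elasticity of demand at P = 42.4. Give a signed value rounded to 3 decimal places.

dQ_d/dP = −4685000/(64.2 + P)² = -412.283. At P = 42.4, Q_d = 43949.3.
Ed = (dQ_d/dP)·(P/Q_d) = (-412.283) × (42.4/43949.3) = -0.39774…

-0.398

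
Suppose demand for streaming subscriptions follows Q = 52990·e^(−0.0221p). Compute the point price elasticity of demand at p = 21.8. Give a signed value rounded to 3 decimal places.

dQ/dp = −0.0221·Q = -723.356. At p = 21.8, Q = 32731.
Ed = (dQ/dp)·(p/Q) = (-723.356) × (21.8/32731) = -0.48178

-0.482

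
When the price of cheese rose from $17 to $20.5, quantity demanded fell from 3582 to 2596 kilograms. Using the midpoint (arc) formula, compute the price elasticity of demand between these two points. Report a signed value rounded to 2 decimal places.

-1.71

%ΔQ = (2596 − 3582) / [(3582 + 2596)/2] = -986/3089 = -0.319197…
%ΔP = (20.5 − 17) / [(17 + 20.5)/2] = 3.5/18.75 = 0.186666…
Arc Ed = %ΔQ / %ΔP = (-986/3089) / (3.5/18.75) = -1.7099…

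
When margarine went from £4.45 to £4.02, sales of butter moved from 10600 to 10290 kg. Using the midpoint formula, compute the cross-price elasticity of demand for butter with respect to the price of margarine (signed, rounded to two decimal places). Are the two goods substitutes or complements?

%ΔQ_{butter} = (10290 − 10600)/avg = -310/10445 = -0.029679…
%ΔP_{margarine} = (4.02 − 4.45)/avg = -0.43/4.235 = -0.101534…
E_cross = (-310/10445) / (-0.43/4.235) = 0.2923…
E_cross > 0 ⇒ the goods are substitutes.

0.29; substitutes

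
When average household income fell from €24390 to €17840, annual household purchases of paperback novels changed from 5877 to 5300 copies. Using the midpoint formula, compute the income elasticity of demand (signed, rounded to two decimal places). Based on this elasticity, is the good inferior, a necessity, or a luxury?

0.33; necessity

%ΔQ = (5300 − 5877)/[( 5877 + 5300)/2] = -577/5588.5 = -0.103247…
%ΔIncome = (17840 − 24390)/[( 24390 + 17840)/2] = -6550/21115 = -0.310206…
E_income = (-577/5588.5) / (-6550/21115) = 0.3328…
0 < E_income < 1 ⇒ normal good, necessity.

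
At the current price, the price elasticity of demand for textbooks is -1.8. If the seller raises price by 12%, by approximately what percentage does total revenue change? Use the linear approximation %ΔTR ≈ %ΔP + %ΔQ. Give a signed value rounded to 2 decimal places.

-9.60%

%ΔQ ≈ Ed × %ΔP = (-1.8) × (+12%) = -21.6000%
%ΔTR ≈ %ΔP + %ΔQ = (+12%) + (-21.6000%) = -9.6000%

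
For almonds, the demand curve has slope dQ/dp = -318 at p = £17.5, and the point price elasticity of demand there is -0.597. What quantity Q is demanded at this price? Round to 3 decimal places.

9321.608

Ed = (dQ/dp)·(p/Q) ⇒ Q = (dQ/dp)·p/Ed = (-318)·17.5/(-0.597) = 9321.60804…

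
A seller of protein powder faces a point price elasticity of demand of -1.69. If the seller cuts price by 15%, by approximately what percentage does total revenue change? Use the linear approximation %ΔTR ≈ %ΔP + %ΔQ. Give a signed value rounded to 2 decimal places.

+10.35%

%ΔQ ≈ Ed × %ΔP = (-1.69) × (-15%) = +25.3500%
%ΔTR ≈ %ΔP + %ΔQ = (-15%) + (+25.3500%) = +10.3500%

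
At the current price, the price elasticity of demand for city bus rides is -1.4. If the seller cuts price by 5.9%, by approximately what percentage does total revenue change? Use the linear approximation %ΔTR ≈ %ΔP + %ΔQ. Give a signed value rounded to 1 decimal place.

%ΔQ ≈ Ed × %ΔP = (-1.4) × (-5.9%) = +8.2600%
%ΔTR ≈ %ΔP + %ΔQ = (-5.9%) + (+8.2600%) = +2.3600%

+2.4%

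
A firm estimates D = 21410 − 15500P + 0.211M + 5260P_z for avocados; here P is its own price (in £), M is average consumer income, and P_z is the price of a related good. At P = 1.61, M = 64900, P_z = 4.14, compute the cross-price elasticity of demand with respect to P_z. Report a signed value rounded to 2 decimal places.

At the given values, D = 21410 − 15500(1.61) + 0.211(64900) + 5260(4.14) = 31925.3.
∂D/∂P_z = 5260.
E = (5260) × (4.14/31925.3) = 0.6821…

0.68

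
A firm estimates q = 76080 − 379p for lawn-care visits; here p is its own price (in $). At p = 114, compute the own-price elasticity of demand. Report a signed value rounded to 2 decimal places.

At the given values, q = 76080 − 379(114) = 32874.
∂q/∂p = −379.
E = (-379) × (114/32874) = -1.3142…

-1.31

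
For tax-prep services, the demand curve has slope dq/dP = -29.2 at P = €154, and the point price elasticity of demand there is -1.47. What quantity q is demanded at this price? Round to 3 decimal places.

3059.048

Ed = (dq/dP)·(P/q) ⇒ q = (dq/dP)·P/Ed = (-29.2)·154/(-1.47) = 3059.04761…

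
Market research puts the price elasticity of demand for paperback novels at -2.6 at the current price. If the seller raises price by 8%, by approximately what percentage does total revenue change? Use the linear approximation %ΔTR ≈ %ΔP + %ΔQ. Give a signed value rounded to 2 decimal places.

-12.80%

%ΔQ ≈ Ed × %ΔP = (-2.6) × (+8%) = -20.8000%
%ΔTR ≈ %ΔP + %ΔQ = (+8%) + (-20.8000%) = -12.8000%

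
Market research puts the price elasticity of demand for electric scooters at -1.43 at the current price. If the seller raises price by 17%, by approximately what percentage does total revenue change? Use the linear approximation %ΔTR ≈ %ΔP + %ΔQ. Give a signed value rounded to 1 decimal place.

-7.3%

%ΔQ ≈ Ed × %ΔP = (-1.43) × (+17%) = -24.3100%
%ΔTR ≈ %ΔP + %ΔQ = (+17%) + (-24.3100%) = -7.3100%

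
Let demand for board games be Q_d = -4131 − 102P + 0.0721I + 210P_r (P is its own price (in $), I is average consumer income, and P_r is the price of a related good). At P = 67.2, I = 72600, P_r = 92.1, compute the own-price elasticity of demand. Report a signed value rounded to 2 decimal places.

-0.50

At the given values, Q_d = -4131 − 102(67.2) + 0.0721(72600) + 210(92.1) = 13590.06.
∂Q_d/∂P = −102.
E = (-102) × (67.2/13590.06) = -0.5043…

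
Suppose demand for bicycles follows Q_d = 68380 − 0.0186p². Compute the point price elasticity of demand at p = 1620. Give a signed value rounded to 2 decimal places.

dQ_d/dp = −2·0.0186·p = -60.264. At p = 1620, Q_d = 19566.16.
Ed = (dQ_d/dp)·(p/Q_d) = (-60.264) × (1620/19566.16) = -4.9896…

-4.99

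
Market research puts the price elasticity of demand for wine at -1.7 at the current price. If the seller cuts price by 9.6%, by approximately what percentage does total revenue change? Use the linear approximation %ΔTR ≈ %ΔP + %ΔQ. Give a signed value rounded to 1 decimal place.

%ΔQ ≈ Ed × %ΔP = (-1.7) × (-9.6%) = +16.3200%
%ΔTR ≈ %ΔP + %ΔQ = (-9.6%) + (+16.3200%) = +6.7200%

+6.7%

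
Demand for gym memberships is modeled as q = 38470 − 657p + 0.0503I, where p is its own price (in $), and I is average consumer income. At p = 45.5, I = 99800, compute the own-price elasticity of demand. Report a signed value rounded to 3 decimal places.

At the given values, q = 38470 − 657(45.5) + 0.0503(99800) = 13596.44.
∂q/∂p = −657.
E = (-657) × (45.5/13596.44) = -2.19862…

-2.199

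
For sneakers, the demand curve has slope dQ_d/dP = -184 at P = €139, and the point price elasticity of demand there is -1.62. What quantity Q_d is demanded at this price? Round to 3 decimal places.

Ed = (dQ_d/dP)·(P/Q_d) ⇒ Q_d = (dQ_d/dP)·P/Ed = (-184)·139/(-1.62) = 15787.65432…

15787.654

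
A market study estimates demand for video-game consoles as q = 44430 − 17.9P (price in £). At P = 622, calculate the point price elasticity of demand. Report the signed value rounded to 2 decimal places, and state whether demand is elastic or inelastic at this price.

dq/dP = −17.9. At P = 622, q = 44430 − 17.9(622) = 33296.2.
Ed = (dq/dP)·(P/q) = −17.9 × (622/33296.2) = -0.3343…
|Ed| = 0.33 < 1, so demand is inelastic.

-0.33; inelastic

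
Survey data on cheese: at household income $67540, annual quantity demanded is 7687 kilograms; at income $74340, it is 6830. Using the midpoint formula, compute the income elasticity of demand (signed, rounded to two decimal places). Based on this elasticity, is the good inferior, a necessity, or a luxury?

%ΔQ = (6830 − 7687)/[( 7687 + 6830)/2] = -857/7258.5 = -0.118068…
%ΔIncome = (74340 − 67540)/[( 67540 + 74340)/2] = 6800/70940 = 0.095855…
E_income = (-857/7258.5) / (6800/70940) = -1.2317…
E_income < 0 ⇒ inferior good.

-1.23; inferior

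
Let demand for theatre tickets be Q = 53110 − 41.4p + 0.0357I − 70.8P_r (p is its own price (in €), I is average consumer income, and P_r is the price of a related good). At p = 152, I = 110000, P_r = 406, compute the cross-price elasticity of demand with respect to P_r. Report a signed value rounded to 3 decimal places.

At the given values, Q = 53110 − 41.4(152) + 0.0357(110000) − 70.8(406) = 21999.4.
∂Q/∂P_r = -70.8.
E = (-70.8) × (406/21999.4) = -1.30661…

-1.307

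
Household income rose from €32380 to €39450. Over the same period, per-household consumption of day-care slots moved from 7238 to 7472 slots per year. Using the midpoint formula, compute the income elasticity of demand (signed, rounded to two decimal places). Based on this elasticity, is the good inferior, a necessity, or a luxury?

%ΔQ = (7472 − 7238)/[( 7238 + 7472)/2] = 234/7355 = 0.031815…
%ΔIncome = (39450 − 32380)/[( 32380 + 39450)/2] = 7070/35915 = 0.196853…
E_income = (234/7355) / (7070/35915) = 0.1616…
0 < E_income < 1 ⇒ normal good, necessity.

0.16; necessity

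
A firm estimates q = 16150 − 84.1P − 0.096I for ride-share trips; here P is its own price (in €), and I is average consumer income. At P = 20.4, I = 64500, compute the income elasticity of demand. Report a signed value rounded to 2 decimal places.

-0.75

At the given values, q = 16150 − 84.1(20.4) − 0.096(64500) = 8242.36.
∂q/∂I = -0.096.
E = (-0.096) × (64500/8242.36) = -0.7512…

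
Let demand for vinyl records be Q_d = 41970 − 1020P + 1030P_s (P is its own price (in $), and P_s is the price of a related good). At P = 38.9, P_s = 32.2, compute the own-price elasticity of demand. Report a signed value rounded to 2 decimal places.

At the given values, Q_d = 41970 − 1020(38.9) + 1030(32.2) = 35458.
∂Q_d/∂P = −1020.
E = (-1020) × (38.9/35458) = -1.1190…

-1.12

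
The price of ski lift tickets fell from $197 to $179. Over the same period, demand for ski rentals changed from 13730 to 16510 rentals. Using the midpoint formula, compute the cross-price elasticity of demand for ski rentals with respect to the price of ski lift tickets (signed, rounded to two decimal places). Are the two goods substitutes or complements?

-1.92; complements

%ΔQ_{ski rentals} = (16510 − 13730)/avg = 2780/15120 = 0.183862…
%ΔP_{ski lift tickets} = (179 − 197)/avg = -18/188 = -0.095744…
E_cross = (2780/15120) / (-18/188) = -1.9203…
E_cross < 0 ⇒ the goods are complements.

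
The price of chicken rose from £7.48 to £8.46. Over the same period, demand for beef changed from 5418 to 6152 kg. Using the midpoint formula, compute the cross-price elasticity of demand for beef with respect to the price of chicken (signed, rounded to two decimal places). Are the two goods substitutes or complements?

1.03; substitutes

%ΔQ_{beef} = (6152 − 5418)/avg = 734/5785 = 0.126879…
%ΔP_{chicken} = (8.46 − 7.48)/avg = 0.98/7.97 = 0.122961…
E_cross = (734/5785) / (0.98/7.97) = 1.0318…
E_cross > 0 ⇒ the goods are substitutes.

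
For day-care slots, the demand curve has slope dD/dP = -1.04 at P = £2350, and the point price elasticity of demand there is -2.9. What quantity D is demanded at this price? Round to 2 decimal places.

Ed = (dD/dP)·(P/D) ⇒ D = (dD/dP)·P/Ed = (-1.04)·2350/(-2.9) = 842.7586…

842.76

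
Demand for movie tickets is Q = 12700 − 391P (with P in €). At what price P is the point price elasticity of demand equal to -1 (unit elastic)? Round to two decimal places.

16.24

Ed = −391P/(12700 − 391P). Set this equal to -1:
391P = 1·(12700 − 391P) ⇒ 391P(1 + 1) = 1·12700
P = 1·12700 / (391·2) = 16.2404…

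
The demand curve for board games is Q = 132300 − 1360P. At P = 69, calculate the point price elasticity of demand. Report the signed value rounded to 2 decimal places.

-2.44

dQ/dP = −1360. At P = 69, Q = 132300 − 1360(69) = 38460.
Ed = (dQ/dP)·(P/Q) = −1360 × (69/38460) = -2.4399…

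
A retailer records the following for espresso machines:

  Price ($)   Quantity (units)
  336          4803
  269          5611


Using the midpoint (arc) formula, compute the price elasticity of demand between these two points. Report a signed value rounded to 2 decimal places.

%ΔQ = (5611 − 4803) / [(4803 + 5611)/2] = 808/5207 = 0.155175…
%ΔP = (269 − 336) / [(336 + 269)/2] = -67/302.5 = -0.221487…
Arc Ed = %ΔQ / %ΔP = (808/5207) / (-67/302.5) = -0.7006…

-0.70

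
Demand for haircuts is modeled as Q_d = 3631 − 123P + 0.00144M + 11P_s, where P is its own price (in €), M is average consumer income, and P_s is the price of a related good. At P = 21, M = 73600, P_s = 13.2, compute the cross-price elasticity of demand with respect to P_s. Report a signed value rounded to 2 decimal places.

At the given values, Q_d = 3631 − 123(21) + 0.00144(73600) + 11(13.2) = 1299.184.
∂Q_d/∂P_s = 11.
E = (11) × (13.2/1299.184) = 0.1117…

0.11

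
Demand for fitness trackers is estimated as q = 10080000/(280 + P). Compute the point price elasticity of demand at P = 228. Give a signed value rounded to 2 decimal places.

-0.45

dq/dP = −10080000/(280 + P)² = -39.0601. At P = 228, q = 19842.5.
Ed = (dq/dP)·(P/q) = (-39.0601) × (228/19842.5) = -0.4488…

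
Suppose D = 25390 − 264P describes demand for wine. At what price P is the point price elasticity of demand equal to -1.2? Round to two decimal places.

52.46

Ed = −264P/(25390 − 264P). Set this equal to -1.2:
264P = 1.2·(25390 − 264P) ⇒ 264P(1 + 1.2) = 1.2·25390
P = 1.2·25390 / (264·2.2) = 52.4586…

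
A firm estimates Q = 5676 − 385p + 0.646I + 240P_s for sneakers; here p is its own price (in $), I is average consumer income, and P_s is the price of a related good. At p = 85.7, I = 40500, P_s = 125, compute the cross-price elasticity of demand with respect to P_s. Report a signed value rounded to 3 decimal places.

At the given values, Q = 5676 − 385(85.7) + 0.646(40500) + 240(125) = 28844.5.
∂Q/∂P_s = 240.
E = (240) × (125/28844.5) = 1.04005…

1.040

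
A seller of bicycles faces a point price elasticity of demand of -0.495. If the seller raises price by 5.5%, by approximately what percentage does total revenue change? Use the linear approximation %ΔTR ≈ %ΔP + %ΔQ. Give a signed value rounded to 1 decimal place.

%ΔQ ≈ Ed × %ΔP = (-0.495) × (+5.5%) = -2.7225%
%ΔTR ≈ %ΔP + %ΔQ = (+5.5%) + (-2.7225%) = +2.7775%

+2.8%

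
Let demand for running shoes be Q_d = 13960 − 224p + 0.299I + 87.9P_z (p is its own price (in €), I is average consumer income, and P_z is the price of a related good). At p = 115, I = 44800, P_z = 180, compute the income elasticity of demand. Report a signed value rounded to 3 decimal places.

0.769

At the given values, Q_d = 13960 − 224(115) + 0.299(44800) + 87.9(180) = 17417.2.
∂Q_d/∂I = 0.299.
E = (0.299) × (44800/17417.2) = 0.76907…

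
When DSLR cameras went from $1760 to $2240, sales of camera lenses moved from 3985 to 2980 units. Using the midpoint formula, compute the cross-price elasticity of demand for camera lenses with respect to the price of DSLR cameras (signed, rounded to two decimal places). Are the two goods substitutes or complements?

-1.20; complements

%ΔQ_{camera lenses} = (2980 − 3985)/avg = -1005/3482.5 = -0.288585…
%ΔP_{DSLR cameras} = (2240 − 1760)/avg = 480/2000 = 0.24
E_cross = (-1005/3482.5) / (480/2000) = -1.2024…
E_cross < 0 ⇒ the goods are complements.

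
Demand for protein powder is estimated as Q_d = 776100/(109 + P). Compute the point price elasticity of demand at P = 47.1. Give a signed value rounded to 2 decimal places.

dQ_d/dP = −776100/(109 + P)² = -31.8502. At P = 47.1, Q_d = 4971.81.
Ed = (dQ_d/dP)·(P/Q_d) = (-31.8502) × (47.1/4971.81) = -0.3017…

-0.30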